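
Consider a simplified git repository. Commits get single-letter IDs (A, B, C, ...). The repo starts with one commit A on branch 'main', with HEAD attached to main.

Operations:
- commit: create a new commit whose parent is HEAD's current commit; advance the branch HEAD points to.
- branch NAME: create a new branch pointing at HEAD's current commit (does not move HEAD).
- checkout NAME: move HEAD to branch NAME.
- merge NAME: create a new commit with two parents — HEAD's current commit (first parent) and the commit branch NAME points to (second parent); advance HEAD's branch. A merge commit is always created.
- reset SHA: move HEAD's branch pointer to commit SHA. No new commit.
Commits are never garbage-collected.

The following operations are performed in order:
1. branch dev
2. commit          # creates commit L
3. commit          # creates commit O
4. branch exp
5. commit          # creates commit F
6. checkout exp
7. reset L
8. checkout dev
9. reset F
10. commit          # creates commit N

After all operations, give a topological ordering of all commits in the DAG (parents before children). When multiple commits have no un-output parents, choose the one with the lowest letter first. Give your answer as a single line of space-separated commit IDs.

Answer: A L O F N

Derivation:
After op 1 (branch): HEAD=main@A [dev=A main=A]
After op 2 (commit): HEAD=main@L [dev=A main=L]
After op 3 (commit): HEAD=main@O [dev=A main=O]
After op 4 (branch): HEAD=main@O [dev=A exp=O main=O]
After op 5 (commit): HEAD=main@F [dev=A exp=O main=F]
After op 6 (checkout): HEAD=exp@O [dev=A exp=O main=F]
After op 7 (reset): HEAD=exp@L [dev=A exp=L main=F]
After op 8 (checkout): HEAD=dev@A [dev=A exp=L main=F]
After op 9 (reset): HEAD=dev@F [dev=F exp=L main=F]
After op 10 (commit): HEAD=dev@N [dev=N exp=L main=F]
commit A: parents=[]
commit F: parents=['O']
commit L: parents=['A']
commit N: parents=['F']
commit O: parents=['L']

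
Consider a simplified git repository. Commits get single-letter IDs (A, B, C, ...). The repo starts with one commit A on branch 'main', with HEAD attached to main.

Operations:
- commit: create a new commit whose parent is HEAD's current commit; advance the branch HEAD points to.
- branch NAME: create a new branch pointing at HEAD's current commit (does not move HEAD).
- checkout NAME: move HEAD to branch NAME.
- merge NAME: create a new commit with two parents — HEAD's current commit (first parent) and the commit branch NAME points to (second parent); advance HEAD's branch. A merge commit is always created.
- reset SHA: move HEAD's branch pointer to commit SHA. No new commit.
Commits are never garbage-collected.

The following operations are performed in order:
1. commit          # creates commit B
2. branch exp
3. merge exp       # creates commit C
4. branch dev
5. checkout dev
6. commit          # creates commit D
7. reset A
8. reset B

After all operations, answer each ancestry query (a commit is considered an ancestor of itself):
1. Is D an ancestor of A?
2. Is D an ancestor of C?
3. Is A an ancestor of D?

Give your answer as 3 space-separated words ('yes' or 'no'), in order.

After op 1 (commit): HEAD=main@B [main=B]
After op 2 (branch): HEAD=main@B [exp=B main=B]
After op 3 (merge): HEAD=main@C [exp=B main=C]
After op 4 (branch): HEAD=main@C [dev=C exp=B main=C]
After op 5 (checkout): HEAD=dev@C [dev=C exp=B main=C]
After op 6 (commit): HEAD=dev@D [dev=D exp=B main=C]
After op 7 (reset): HEAD=dev@A [dev=A exp=B main=C]
After op 8 (reset): HEAD=dev@B [dev=B exp=B main=C]
ancestors(A) = {A}; D in? no
ancestors(C) = {A,B,C}; D in? no
ancestors(D) = {A,B,C,D}; A in? yes

Answer: no no yes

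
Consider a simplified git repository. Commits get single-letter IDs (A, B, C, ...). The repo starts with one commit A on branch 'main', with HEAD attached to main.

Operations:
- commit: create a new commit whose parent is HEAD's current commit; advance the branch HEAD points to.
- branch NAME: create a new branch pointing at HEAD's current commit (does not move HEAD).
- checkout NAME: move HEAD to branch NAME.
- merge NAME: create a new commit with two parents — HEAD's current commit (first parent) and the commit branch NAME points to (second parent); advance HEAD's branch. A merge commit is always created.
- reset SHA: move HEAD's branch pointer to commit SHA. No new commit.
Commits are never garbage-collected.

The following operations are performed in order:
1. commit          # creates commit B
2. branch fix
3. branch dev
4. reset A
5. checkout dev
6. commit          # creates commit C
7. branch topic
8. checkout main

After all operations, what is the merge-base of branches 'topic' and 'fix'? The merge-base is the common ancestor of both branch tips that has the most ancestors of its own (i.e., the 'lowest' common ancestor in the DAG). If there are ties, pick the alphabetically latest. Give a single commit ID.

Answer: B

Derivation:
After op 1 (commit): HEAD=main@B [main=B]
After op 2 (branch): HEAD=main@B [fix=B main=B]
After op 3 (branch): HEAD=main@B [dev=B fix=B main=B]
After op 4 (reset): HEAD=main@A [dev=B fix=B main=A]
After op 5 (checkout): HEAD=dev@B [dev=B fix=B main=A]
After op 6 (commit): HEAD=dev@C [dev=C fix=B main=A]
After op 7 (branch): HEAD=dev@C [dev=C fix=B main=A topic=C]
After op 8 (checkout): HEAD=main@A [dev=C fix=B main=A topic=C]
ancestors(topic=C): ['A', 'B', 'C']
ancestors(fix=B): ['A', 'B']
common: ['A', 'B']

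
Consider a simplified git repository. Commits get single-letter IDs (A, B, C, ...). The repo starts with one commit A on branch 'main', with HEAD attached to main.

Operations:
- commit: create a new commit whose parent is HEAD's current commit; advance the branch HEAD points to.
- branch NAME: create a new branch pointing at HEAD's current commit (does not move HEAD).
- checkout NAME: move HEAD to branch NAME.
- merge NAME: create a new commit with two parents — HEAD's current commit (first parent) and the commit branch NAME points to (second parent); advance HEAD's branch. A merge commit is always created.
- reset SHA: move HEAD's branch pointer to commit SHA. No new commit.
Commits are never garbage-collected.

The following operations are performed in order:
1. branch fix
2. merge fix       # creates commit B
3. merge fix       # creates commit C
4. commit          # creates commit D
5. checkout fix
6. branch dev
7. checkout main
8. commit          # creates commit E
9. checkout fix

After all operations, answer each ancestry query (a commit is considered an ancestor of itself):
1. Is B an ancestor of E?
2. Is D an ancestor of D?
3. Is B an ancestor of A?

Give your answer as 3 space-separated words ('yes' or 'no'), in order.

Answer: yes yes no

Derivation:
After op 1 (branch): HEAD=main@A [fix=A main=A]
After op 2 (merge): HEAD=main@B [fix=A main=B]
After op 3 (merge): HEAD=main@C [fix=A main=C]
After op 4 (commit): HEAD=main@D [fix=A main=D]
After op 5 (checkout): HEAD=fix@A [fix=A main=D]
After op 6 (branch): HEAD=fix@A [dev=A fix=A main=D]
After op 7 (checkout): HEAD=main@D [dev=A fix=A main=D]
After op 8 (commit): HEAD=main@E [dev=A fix=A main=E]
After op 9 (checkout): HEAD=fix@A [dev=A fix=A main=E]
ancestors(E) = {A,B,C,D,E}; B in? yes
ancestors(D) = {A,B,C,D}; D in? yes
ancestors(A) = {A}; B in? no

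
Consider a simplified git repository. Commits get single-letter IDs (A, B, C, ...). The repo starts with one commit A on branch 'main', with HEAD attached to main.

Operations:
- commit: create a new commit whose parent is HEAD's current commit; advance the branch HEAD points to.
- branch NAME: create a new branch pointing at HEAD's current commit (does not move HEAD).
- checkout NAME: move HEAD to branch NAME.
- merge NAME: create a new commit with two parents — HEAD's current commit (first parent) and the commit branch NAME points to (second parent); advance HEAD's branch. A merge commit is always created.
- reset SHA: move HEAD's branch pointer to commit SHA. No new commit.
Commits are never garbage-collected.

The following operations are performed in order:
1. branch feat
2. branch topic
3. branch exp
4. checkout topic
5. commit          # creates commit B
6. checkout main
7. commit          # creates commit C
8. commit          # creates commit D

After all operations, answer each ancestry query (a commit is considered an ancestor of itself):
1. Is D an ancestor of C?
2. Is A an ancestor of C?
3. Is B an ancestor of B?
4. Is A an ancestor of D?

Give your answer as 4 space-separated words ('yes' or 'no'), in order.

After op 1 (branch): HEAD=main@A [feat=A main=A]
After op 2 (branch): HEAD=main@A [feat=A main=A topic=A]
After op 3 (branch): HEAD=main@A [exp=A feat=A main=A topic=A]
After op 4 (checkout): HEAD=topic@A [exp=A feat=A main=A topic=A]
After op 5 (commit): HEAD=topic@B [exp=A feat=A main=A topic=B]
After op 6 (checkout): HEAD=main@A [exp=A feat=A main=A topic=B]
After op 7 (commit): HEAD=main@C [exp=A feat=A main=C topic=B]
After op 8 (commit): HEAD=main@D [exp=A feat=A main=D topic=B]
ancestors(C) = {A,C}; D in? no
ancestors(C) = {A,C}; A in? yes
ancestors(B) = {A,B}; B in? yes
ancestors(D) = {A,C,D}; A in? yes

Answer: no yes yes yes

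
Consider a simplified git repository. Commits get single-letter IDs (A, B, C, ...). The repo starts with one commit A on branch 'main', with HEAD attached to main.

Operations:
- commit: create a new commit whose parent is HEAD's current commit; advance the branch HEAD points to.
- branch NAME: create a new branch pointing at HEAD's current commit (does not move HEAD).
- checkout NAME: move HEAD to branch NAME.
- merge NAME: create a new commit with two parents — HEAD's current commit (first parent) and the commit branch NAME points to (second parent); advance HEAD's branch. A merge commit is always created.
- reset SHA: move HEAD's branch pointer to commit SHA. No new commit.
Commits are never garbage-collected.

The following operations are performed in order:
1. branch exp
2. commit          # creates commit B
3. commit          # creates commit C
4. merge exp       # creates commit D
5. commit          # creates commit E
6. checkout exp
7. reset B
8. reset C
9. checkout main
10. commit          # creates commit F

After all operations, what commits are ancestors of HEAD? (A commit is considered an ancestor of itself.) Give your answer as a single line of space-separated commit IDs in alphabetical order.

After op 1 (branch): HEAD=main@A [exp=A main=A]
After op 2 (commit): HEAD=main@B [exp=A main=B]
After op 3 (commit): HEAD=main@C [exp=A main=C]
After op 4 (merge): HEAD=main@D [exp=A main=D]
After op 5 (commit): HEAD=main@E [exp=A main=E]
After op 6 (checkout): HEAD=exp@A [exp=A main=E]
After op 7 (reset): HEAD=exp@B [exp=B main=E]
After op 8 (reset): HEAD=exp@C [exp=C main=E]
After op 9 (checkout): HEAD=main@E [exp=C main=E]
After op 10 (commit): HEAD=main@F [exp=C main=F]

Answer: A B C D E F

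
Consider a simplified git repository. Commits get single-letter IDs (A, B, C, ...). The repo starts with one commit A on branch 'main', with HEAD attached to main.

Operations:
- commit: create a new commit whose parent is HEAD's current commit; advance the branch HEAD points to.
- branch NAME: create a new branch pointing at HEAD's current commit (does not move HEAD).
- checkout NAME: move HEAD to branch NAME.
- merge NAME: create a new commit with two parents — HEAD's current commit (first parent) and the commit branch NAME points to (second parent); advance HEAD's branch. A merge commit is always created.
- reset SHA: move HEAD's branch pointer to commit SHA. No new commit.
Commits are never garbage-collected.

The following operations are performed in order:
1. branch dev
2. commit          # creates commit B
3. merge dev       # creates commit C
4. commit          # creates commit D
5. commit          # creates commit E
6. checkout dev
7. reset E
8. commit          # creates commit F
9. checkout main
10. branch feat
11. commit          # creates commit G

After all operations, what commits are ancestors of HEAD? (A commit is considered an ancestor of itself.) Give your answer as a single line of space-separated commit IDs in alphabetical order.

After op 1 (branch): HEAD=main@A [dev=A main=A]
After op 2 (commit): HEAD=main@B [dev=A main=B]
After op 3 (merge): HEAD=main@C [dev=A main=C]
After op 4 (commit): HEAD=main@D [dev=A main=D]
After op 5 (commit): HEAD=main@E [dev=A main=E]
After op 6 (checkout): HEAD=dev@A [dev=A main=E]
After op 7 (reset): HEAD=dev@E [dev=E main=E]
After op 8 (commit): HEAD=dev@F [dev=F main=E]
After op 9 (checkout): HEAD=main@E [dev=F main=E]
After op 10 (branch): HEAD=main@E [dev=F feat=E main=E]
After op 11 (commit): HEAD=main@G [dev=F feat=E main=G]

Answer: A B C D E G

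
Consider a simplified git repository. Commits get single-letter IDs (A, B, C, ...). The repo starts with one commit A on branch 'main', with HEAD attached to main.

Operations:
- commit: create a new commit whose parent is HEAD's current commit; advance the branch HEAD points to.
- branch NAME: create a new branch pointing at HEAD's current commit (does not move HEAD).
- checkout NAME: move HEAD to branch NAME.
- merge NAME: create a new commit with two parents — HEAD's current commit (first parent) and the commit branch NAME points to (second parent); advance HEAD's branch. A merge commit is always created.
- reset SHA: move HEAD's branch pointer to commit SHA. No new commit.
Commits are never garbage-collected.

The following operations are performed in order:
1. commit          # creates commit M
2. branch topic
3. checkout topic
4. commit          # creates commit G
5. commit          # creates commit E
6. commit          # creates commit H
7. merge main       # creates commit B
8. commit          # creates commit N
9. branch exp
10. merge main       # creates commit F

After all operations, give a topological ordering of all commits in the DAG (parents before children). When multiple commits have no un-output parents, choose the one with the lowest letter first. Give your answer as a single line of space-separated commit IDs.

After op 1 (commit): HEAD=main@M [main=M]
After op 2 (branch): HEAD=main@M [main=M topic=M]
After op 3 (checkout): HEAD=topic@M [main=M topic=M]
After op 4 (commit): HEAD=topic@G [main=M topic=G]
After op 5 (commit): HEAD=topic@E [main=M topic=E]
After op 6 (commit): HEAD=topic@H [main=M topic=H]
After op 7 (merge): HEAD=topic@B [main=M topic=B]
After op 8 (commit): HEAD=topic@N [main=M topic=N]
After op 9 (branch): HEAD=topic@N [exp=N main=M topic=N]
After op 10 (merge): HEAD=topic@F [exp=N main=M topic=F]
commit A: parents=[]
commit B: parents=['H', 'M']
commit E: parents=['G']
commit F: parents=['N', 'M']
commit G: parents=['M']
commit H: parents=['E']
commit M: parents=['A']
commit N: parents=['B']

Answer: A M G E H B N F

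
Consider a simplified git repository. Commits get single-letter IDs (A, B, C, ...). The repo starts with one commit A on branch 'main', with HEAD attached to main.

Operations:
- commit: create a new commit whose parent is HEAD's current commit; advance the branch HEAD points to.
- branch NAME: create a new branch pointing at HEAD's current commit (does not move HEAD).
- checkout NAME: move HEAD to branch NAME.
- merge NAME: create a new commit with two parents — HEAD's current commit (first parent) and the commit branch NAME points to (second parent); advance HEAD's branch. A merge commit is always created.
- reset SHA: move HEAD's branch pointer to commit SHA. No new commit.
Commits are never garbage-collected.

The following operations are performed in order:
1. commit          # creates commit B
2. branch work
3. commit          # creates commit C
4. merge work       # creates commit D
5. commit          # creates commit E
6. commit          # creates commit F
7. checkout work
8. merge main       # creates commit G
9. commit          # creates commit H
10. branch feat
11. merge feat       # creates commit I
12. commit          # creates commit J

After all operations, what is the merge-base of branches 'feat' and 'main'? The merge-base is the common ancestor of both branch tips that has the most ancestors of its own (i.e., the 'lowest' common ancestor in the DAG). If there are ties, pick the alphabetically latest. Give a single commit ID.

Answer: F

Derivation:
After op 1 (commit): HEAD=main@B [main=B]
After op 2 (branch): HEAD=main@B [main=B work=B]
After op 3 (commit): HEAD=main@C [main=C work=B]
After op 4 (merge): HEAD=main@D [main=D work=B]
After op 5 (commit): HEAD=main@E [main=E work=B]
After op 6 (commit): HEAD=main@F [main=F work=B]
After op 7 (checkout): HEAD=work@B [main=F work=B]
After op 8 (merge): HEAD=work@G [main=F work=G]
After op 9 (commit): HEAD=work@H [main=F work=H]
After op 10 (branch): HEAD=work@H [feat=H main=F work=H]
After op 11 (merge): HEAD=work@I [feat=H main=F work=I]
After op 12 (commit): HEAD=work@J [feat=H main=F work=J]
ancestors(feat=H): ['A', 'B', 'C', 'D', 'E', 'F', 'G', 'H']
ancestors(main=F): ['A', 'B', 'C', 'D', 'E', 'F']
common: ['A', 'B', 'C', 'D', 'E', 'F']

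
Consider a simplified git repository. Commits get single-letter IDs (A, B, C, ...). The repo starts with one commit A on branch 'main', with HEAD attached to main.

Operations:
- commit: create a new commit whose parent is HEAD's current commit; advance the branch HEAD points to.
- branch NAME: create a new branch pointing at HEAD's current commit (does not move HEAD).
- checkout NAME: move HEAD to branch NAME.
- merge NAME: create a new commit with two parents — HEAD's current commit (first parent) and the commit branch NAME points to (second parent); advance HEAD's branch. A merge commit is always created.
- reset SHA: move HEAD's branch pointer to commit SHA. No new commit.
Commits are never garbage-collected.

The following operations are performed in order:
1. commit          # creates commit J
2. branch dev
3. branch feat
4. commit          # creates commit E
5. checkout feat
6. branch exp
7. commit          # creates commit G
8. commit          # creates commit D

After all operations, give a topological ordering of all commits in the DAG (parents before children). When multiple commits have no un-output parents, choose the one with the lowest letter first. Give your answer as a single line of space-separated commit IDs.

Answer: A J E G D

Derivation:
After op 1 (commit): HEAD=main@J [main=J]
After op 2 (branch): HEAD=main@J [dev=J main=J]
After op 3 (branch): HEAD=main@J [dev=J feat=J main=J]
After op 4 (commit): HEAD=main@E [dev=J feat=J main=E]
After op 5 (checkout): HEAD=feat@J [dev=J feat=J main=E]
After op 6 (branch): HEAD=feat@J [dev=J exp=J feat=J main=E]
After op 7 (commit): HEAD=feat@G [dev=J exp=J feat=G main=E]
After op 8 (commit): HEAD=feat@D [dev=J exp=J feat=D main=E]
commit A: parents=[]
commit D: parents=['G']
commit E: parents=['J']
commit G: parents=['J']
commit J: parents=['A']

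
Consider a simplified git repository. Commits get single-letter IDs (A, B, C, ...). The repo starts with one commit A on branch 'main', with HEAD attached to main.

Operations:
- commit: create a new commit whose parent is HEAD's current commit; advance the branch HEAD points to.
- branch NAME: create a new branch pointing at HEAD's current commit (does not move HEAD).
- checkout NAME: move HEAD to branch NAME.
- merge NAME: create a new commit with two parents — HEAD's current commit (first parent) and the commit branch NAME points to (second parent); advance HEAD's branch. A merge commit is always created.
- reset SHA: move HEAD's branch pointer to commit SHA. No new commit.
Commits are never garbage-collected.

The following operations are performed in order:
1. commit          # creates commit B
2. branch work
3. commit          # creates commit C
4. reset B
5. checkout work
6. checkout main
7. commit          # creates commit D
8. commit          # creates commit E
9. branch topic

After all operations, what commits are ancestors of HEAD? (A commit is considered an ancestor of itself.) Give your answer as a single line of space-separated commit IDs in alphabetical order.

Answer: A B D E

Derivation:
After op 1 (commit): HEAD=main@B [main=B]
After op 2 (branch): HEAD=main@B [main=B work=B]
After op 3 (commit): HEAD=main@C [main=C work=B]
After op 4 (reset): HEAD=main@B [main=B work=B]
After op 5 (checkout): HEAD=work@B [main=B work=B]
After op 6 (checkout): HEAD=main@B [main=B work=B]
After op 7 (commit): HEAD=main@D [main=D work=B]
After op 8 (commit): HEAD=main@E [main=E work=B]
After op 9 (branch): HEAD=main@E [main=E topic=E work=B]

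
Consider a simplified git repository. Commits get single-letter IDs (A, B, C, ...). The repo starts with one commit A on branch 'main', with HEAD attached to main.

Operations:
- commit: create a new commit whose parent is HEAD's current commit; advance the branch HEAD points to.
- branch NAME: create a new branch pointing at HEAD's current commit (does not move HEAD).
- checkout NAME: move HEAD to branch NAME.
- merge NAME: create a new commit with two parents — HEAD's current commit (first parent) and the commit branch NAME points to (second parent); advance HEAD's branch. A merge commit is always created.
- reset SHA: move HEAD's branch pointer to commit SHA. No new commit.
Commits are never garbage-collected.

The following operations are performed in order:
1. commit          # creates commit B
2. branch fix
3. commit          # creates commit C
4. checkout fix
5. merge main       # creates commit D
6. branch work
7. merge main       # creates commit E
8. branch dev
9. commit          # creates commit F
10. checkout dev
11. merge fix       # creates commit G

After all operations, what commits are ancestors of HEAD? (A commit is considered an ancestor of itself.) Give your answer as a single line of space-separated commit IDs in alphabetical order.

Answer: A B C D E F G

Derivation:
After op 1 (commit): HEAD=main@B [main=B]
After op 2 (branch): HEAD=main@B [fix=B main=B]
After op 3 (commit): HEAD=main@C [fix=B main=C]
After op 4 (checkout): HEAD=fix@B [fix=B main=C]
After op 5 (merge): HEAD=fix@D [fix=D main=C]
After op 6 (branch): HEAD=fix@D [fix=D main=C work=D]
After op 7 (merge): HEAD=fix@E [fix=E main=C work=D]
After op 8 (branch): HEAD=fix@E [dev=E fix=E main=C work=D]
After op 9 (commit): HEAD=fix@F [dev=E fix=F main=C work=D]
After op 10 (checkout): HEAD=dev@E [dev=E fix=F main=C work=D]
After op 11 (merge): HEAD=dev@G [dev=G fix=F main=C work=D]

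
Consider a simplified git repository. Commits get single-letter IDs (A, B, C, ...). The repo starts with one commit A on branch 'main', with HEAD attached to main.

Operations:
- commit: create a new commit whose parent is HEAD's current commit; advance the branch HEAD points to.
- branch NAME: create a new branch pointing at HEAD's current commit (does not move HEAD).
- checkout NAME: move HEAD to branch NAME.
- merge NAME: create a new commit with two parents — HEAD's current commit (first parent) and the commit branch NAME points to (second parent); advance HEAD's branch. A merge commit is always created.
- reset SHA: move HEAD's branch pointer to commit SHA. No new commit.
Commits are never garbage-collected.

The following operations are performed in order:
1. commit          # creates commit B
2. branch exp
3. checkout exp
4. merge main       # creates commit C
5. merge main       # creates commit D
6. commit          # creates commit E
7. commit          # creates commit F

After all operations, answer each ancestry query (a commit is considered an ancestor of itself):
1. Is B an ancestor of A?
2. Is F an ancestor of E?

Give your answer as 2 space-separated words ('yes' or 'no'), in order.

Answer: no no

Derivation:
After op 1 (commit): HEAD=main@B [main=B]
After op 2 (branch): HEAD=main@B [exp=B main=B]
After op 3 (checkout): HEAD=exp@B [exp=B main=B]
After op 4 (merge): HEAD=exp@C [exp=C main=B]
After op 5 (merge): HEAD=exp@D [exp=D main=B]
After op 6 (commit): HEAD=exp@E [exp=E main=B]
After op 7 (commit): HEAD=exp@F [exp=F main=B]
ancestors(A) = {A}; B in? no
ancestors(E) = {A,B,C,D,E}; F in? no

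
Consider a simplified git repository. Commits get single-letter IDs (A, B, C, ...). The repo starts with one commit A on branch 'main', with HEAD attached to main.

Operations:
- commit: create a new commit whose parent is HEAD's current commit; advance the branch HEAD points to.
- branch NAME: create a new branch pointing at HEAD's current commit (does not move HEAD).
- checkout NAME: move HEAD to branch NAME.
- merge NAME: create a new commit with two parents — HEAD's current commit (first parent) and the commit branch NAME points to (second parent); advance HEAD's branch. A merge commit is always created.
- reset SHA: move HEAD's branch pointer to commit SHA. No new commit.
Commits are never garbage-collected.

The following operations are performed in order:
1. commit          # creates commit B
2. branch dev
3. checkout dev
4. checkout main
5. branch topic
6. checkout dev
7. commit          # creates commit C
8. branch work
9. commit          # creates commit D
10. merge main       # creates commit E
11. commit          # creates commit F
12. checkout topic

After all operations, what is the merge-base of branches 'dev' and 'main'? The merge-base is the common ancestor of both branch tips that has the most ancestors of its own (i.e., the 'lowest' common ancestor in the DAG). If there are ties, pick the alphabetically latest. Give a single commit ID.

Answer: B

Derivation:
After op 1 (commit): HEAD=main@B [main=B]
After op 2 (branch): HEAD=main@B [dev=B main=B]
After op 3 (checkout): HEAD=dev@B [dev=B main=B]
After op 4 (checkout): HEAD=main@B [dev=B main=B]
After op 5 (branch): HEAD=main@B [dev=B main=B topic=B]
After op 6 (checkout): HEAD=dev@B [dev=B main=B topic=B]
After op 7 (commit): HEAD=dev@C [dev=C main=B topic=B]
After op 8 (branch): HEAD=dev@C [dev=C main=B topic=B work=C]
After op 9 (commit): HEAD=dev@D [dev=D main=B topic=B work=C]
After op 10 (merge): HEAD=dev@E [dev=E main=B topic=B work=C]
After op 11 (commit): HEAD=dev@F [dev=F main=B topic=B work=C]
After op 12 (checkout): HEAD=topic@B [dev=F main=B topic=B work=C]
ancestors(dev=F): ['A', 'B', 'C', 'D', 'E', 'F']
ancestors(main=B): ['A', 'B']
common: ['A', 'B']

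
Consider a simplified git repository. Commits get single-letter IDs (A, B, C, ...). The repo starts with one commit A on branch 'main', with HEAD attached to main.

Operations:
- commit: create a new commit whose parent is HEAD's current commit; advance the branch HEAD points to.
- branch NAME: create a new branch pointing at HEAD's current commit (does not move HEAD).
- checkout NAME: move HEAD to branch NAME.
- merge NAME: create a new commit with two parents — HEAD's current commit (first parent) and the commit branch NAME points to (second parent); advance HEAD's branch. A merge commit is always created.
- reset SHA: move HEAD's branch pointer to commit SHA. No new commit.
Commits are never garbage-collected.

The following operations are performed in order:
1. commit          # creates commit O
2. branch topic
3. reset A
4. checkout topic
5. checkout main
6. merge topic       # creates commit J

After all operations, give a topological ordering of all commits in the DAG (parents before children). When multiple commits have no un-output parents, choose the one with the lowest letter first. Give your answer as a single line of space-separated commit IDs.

After op 1 (commit): HEAD=main@O [main=O]
After op 2 (branch): HEAD=main@O [main=O topic=O]
After op 3 (reset): HEAD=main@A [main=A topic=O]
After op 4 (checkout): HEAD=topic@O [main=A topic=O]
After op 5 (checkout): HEAD=main@A [main=A topic=O]
After op 6 (merge): HEAD=main@J [main=J topic=O]
commit A: parents=[]
commit J: parents=['A', 'O']
commit O: parents=['A']

Answer: A O J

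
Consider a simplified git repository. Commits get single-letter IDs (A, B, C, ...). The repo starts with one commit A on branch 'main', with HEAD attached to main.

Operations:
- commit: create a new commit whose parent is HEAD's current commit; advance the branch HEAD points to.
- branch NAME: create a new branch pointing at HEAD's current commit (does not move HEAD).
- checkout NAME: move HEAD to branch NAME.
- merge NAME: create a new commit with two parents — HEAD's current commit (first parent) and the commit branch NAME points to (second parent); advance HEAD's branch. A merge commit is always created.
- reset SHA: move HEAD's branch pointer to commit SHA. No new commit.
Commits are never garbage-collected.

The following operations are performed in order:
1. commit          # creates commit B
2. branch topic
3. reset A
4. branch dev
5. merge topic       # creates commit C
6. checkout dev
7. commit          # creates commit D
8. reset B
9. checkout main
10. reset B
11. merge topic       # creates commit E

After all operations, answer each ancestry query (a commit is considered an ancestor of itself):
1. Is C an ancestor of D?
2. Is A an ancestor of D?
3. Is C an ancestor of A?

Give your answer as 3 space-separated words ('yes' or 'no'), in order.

Answer: no yes no

Derivation:
After op 1 (commit): HEAD=main@B [main=B]
After op 2 (branch): HEAD=main@B [main=B topic=B]
After op 3 (reset): HEAD=main@A [main=A topic=B]
After op 4 (branch): HEAD=main@A [dev=A main=A topic=B]
After op 5 (merge): HEAD=main@C [dev=A main=C topic=B]
After op 6 (checkout): HEAD=dev@A [dev=A main=C topic=B]
After op 7 (commit): HEAD=dev@D [dev=D main=C topic=B]
After op 8 (reset): HEAD=dev@B [dev=B main=C topic=B]
After op 9 (checkout): HEAD=main@C [dev=B main=C topic=B]
After op 10 (reset): HEAD=main@B [dev=B main=B topic=B]
After op 11 (merge): HEAD=main@E [dev=B main=E topic=B]
ancestors(D) = {A,D}; C in? no
ancestors(D) = {A,D}; A in? yes
ancestors(A) = {A}; C in? no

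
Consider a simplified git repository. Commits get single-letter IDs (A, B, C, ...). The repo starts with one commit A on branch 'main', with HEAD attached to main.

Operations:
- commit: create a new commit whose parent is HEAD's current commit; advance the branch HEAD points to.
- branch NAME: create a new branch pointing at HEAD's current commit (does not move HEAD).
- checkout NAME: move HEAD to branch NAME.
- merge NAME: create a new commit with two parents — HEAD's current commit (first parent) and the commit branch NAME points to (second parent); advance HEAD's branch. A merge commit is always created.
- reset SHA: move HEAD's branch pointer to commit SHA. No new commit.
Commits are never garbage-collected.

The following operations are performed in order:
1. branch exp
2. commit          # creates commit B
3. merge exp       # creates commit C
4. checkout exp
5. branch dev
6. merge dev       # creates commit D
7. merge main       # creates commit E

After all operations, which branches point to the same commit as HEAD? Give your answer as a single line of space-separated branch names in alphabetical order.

After op 1 (branch): HEAD=main@A [exp=A main=A]
After op 2 (commit): HEAD=main@B [exp=A main=B]
After op 3 (merge): HEAD=main@C [exp=A main=C]
After op 4 (checkout): HEAD=exp@A [exp=A main=C]
After op 5 (branch): HEAD=exp@A [dev=A exp=A main=C]
After op 6 (merge): HEAD=exp@D [dev=A exp=D main=C]
After op 7 (merge): HEAD=exp@E [dev=A exp=E main=C]

Answer: exp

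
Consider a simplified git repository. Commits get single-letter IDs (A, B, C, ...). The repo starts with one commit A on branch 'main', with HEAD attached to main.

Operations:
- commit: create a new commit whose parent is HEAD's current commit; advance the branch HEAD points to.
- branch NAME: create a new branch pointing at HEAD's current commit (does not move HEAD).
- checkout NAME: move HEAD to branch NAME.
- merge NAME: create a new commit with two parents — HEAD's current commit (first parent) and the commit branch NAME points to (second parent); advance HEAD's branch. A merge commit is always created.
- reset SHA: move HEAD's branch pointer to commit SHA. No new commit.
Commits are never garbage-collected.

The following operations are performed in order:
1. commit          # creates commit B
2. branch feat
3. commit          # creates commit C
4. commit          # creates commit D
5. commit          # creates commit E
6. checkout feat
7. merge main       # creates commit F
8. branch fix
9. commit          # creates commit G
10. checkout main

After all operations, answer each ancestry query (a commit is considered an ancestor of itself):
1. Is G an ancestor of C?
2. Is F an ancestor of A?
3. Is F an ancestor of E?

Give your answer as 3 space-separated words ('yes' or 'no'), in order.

Answer: no no no

Derivation:
After op 1 (commit): HEAD=main@B [main=B]
After op 2 (branch): HEAD=main@B [feat=B main=B]
After op 3 (commit): HEAD=main@C [feat=B main=C]
After op 4 (commit): HEAD=main@D [feat=B main=D]
After op 5 (commit): HEAD=main@E [feat=B main=E]
After op 6 (checkout): HEAD=feat@B [feat=B main=E]
After op 7 (merge): HEAD=feat@F [feat=F main=E]
After op 8 (branch): HEAD=feat@F [feat=F fix=F main=E]
After op 9 (commit): HEAD=feat@G [feat=G fix=F main=E]
After op 10 (checkout): HEAD=main@E [feat=G fix=F main=E]
ancestors(C) = {A,B,C}; G in? no
ancestors(A) = {A}; F in? no
ancestors(E) = {A,B,C,D,E}; F in? no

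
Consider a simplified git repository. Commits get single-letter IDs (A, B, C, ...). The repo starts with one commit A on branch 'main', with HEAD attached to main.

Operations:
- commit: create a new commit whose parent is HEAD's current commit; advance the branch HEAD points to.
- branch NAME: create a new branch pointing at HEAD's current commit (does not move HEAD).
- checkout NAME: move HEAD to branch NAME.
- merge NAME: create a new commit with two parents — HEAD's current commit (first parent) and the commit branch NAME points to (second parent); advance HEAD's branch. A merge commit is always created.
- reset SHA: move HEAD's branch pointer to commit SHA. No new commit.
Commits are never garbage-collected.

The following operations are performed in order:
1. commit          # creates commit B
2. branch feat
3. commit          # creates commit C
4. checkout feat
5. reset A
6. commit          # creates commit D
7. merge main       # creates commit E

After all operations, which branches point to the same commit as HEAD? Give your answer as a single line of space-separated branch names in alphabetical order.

Answer: feat

Derivation:
After op 1 (commit): HEAD=main@B [main=B]
After op 2 (branch): HEAD=main@B [feat=B main=B]
After op 3 (commit): HEAD=main@C [feat=B main=C]
After op 4 (checkout): HEAD=feat@B [feat=B main=C]
After op 5 (reset): HEAD=feat@A [feat=A main=C]
After op 6 (commit): HEAD=feat@D [feat=D main=C]
After op 7 (merge): HEAD=feat@E [feat=E main=C]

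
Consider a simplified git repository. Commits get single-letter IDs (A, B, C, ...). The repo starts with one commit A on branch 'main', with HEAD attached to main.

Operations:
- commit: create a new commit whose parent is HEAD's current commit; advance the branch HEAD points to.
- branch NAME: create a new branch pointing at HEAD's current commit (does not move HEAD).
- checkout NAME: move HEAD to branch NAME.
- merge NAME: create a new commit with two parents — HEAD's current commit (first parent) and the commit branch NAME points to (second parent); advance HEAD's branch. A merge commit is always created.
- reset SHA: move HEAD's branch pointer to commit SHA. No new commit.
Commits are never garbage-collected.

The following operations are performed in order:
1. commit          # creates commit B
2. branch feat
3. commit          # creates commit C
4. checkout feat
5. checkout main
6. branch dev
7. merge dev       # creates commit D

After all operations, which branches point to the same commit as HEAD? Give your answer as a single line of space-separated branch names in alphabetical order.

After op 1 (commit): HEAD=main@B [main=B]
After op 2 (branch): HEAD=main@B [feat=B main=B]
After op 3 (commit): HEAD=main@C [feat=B main=C]
After op 4 (checkout): HEAD=feat@B [feat=B main=C]
After op 5 (checkout): HEAD=main@C [feat=B main=C]
After op 6 (branch): HEAD=main@C [dev=C feat=B main=C]
After op 7 (merge): HEAD=main@D [dev=C feat=B main=D]

Answer: main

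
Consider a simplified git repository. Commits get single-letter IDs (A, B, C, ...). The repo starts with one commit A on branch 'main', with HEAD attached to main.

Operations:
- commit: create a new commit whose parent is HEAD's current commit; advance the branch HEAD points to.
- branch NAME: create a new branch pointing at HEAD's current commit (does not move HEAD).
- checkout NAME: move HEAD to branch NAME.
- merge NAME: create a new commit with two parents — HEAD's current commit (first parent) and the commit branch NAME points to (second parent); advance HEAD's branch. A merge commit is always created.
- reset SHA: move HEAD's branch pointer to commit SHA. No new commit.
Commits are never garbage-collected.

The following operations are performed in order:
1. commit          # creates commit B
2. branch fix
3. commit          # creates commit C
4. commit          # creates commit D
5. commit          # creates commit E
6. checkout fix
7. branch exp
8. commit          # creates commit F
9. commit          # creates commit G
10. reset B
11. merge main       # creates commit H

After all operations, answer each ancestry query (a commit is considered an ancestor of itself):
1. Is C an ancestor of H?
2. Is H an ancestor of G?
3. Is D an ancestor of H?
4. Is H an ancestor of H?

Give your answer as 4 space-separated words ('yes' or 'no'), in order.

Answer: yes no yes yes

Derivation:
After op 1 (commit): HEAD=main@B [main=B]
After op 2 (branch): HEAD=main@B [fix=B main=B]
After op 3 (commit): HEAD=main@C [fix=B main=C]
After op 4 (commit): HEAD=main@D [fix=B main=D]
After op 5 (commit): HEAD=main@E [fix=B main=E]
After op 6 (checkout): HEAD=fix@B [fix=B main=E]
After op 7 (branch): HEAD=fix@B [exp=B fix=B main=E]
After op 8 (commit): HEAD=fix@F [exp=B fix=F main=E]
After op 9 (commit): HEAD=fix@G [exp=B fix=G main=E]
After op 10 (reset): HEAD=fix@B [exp=B fix=B main=E]
After op 11 (merge): HEAD=fix@H [exp=B fix=H main=E]
ancestors(H) = {A,B,C,D,E,H}; C in? yes
ancestors(G) = {A,B,F,G}; H in? no
ancestors(H) = {A,B,C,D,E,H}; D in? yes
ancestors(H) = {A,B,C,D,E,H}; H in? yes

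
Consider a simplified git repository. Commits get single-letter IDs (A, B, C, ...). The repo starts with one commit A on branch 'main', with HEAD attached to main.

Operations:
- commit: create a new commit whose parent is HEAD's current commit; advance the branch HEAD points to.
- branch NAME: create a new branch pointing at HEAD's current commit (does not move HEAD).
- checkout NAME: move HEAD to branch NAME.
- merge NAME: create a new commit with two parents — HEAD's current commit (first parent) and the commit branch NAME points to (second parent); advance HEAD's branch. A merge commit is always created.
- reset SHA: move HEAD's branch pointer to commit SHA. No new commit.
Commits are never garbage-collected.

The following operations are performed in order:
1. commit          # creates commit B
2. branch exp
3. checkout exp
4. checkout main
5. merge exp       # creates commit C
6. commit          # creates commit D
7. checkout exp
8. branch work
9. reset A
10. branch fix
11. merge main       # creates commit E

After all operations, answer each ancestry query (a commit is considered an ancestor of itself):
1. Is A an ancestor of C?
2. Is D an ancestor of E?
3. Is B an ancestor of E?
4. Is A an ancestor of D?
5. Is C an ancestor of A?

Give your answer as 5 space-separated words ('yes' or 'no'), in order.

After op 1 (commit): HEAD=main@B [main=B]
After op 2 (branch): HEAD=main@B [exp=B main=B]
After op 3 (checkout): HEAD=exp@B [exp=B main=B]
After op 4 (checkout): HEAD=main@B [exp=B main=B]
After op 5 (merge): HEAD=main@C [exp=B main=C]
After op 6 (commit): HEAD=main@D [exp=B main=D]
After op 7 (checkout): HEAD=exp@B [exp=B main=D]
After op 8 (branch): HEAD=exp@B [exp=B main=D work=B]
After op 9 (reset): HEAD=exp@A [exp=A main=D work=B]
After op 10 (branch): HEAD=exp@A [exp=A fix=A main=D work=B]
After op 11 (merge): HEAD=exp@E [exp=E fix=A main=D work=B]
ancestors(C) = {A,B,C}; A in? yes
ancestors(E) = {A,B,C,D,E}; D in? yes
ancestors(E) = {A,B,C,D,E}; B in? yes
ancestors(D) = {A,B,C,D}; A in? yes
ancestors(A) = {A}; C in? no

Answer: yes yes yes yes no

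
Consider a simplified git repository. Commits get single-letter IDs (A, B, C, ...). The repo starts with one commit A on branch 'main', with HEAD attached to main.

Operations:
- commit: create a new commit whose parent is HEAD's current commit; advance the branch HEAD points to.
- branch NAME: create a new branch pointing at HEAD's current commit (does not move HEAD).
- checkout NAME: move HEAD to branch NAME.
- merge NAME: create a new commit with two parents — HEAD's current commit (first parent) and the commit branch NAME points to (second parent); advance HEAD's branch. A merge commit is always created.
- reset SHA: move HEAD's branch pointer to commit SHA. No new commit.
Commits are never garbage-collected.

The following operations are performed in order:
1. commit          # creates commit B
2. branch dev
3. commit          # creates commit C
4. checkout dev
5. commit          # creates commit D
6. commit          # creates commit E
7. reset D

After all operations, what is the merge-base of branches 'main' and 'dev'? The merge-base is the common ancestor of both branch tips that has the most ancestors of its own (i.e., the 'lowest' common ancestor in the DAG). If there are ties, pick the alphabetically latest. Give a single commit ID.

After op 1 (commit): HEAD=main@B [main=B]
After op 2 (branch): HEAD=main@B [dev=B main=B]
After op 3 (commit): HEAD=main@C [dev=B main=C]
After op 4 (checkout): HEAD=dev@B [dev=B main=C]
After op 5 (commit): HEAD=dev@D [dev=D main=C]
After op 6 (commit): HEAD=dev@E [dev=E main=C]
After op 7 (reset): HEAD=dev@D [dev=D main=C]
ancestors(main=C): ['A', 'B', 'C']
ancestors(dev=D): ['A', 'B', 'D']
common: ['A', 'B']

Answer: B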